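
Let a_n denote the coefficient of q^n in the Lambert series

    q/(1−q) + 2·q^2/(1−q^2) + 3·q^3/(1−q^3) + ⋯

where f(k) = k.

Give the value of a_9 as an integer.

a_9 = 13

q^9  k|9↦f(k): 1:1 3:3 9:9  a_9=13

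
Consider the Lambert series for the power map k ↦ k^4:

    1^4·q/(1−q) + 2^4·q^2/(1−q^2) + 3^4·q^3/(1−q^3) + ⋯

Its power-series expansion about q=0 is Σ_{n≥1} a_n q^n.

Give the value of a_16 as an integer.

a_16 = 69905

d|16:{16,8,4,2,1}  Σf=65536+4096+256+16+1=69905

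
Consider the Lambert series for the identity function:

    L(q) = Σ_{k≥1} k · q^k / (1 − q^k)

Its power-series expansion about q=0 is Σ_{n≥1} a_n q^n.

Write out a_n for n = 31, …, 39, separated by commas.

q^31  k|31↦f(k): 1:1 31:31  a_31=32
n=32: 1·32 2·16 4·8 8·4 16·2 32·1  f→[1+2+4+8+16+32]=63
[q^33] f(1)=1,f(3)=3,f(11)=11,f(33)=33 ⇒ 48
q^34  k|34↦f(k): 34:34 17:17 2:2 1:1  a_34=54
[q^35] f(35)=35,f(7)=7,f(5)=5,f(1)=1 ⇒ 48
n=36: 1·36 2·18 3·12 4·9 6·6 9·4 12·3 18·2 36·1  f→[1+2+3+4+6+9+12+18+36]=91
[q^37] f(1)=1,f(37)=37 ⇒ 38
[q^38] f(1)=1,f(2)=2,f(19)=19,f(38)=38 ⇒ 60
[q^39] f(39)=39,f(13)=13,f(3)=3,f(1)=1 ⇒ 56

32, 63, 48, 54, 48, 91, 38, 60, 56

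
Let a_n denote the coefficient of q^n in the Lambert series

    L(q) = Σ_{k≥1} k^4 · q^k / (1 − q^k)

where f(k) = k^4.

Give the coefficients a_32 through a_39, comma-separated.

n=32: 1·32 2·16 4·8 8·4 16·2 32·1  f→[1+16+256+4096+65536+1048576]=1118481
n=33: 33·1 11·3 3·11 1·33  f→[1185921+14641+81+1]=1200644
q^34  k|34↦f(k): 1:1 2:16 17:83521 34:1336336  a_34=1419874
q^35  k|35↦f(k): 1:1 5:625 7:2401 35:1500625  a_35=1503652
[q^36] f(36)=1679616,f(18)=104976,f(12)=20736,f(9)=6561,f(6)=1296,f(4)=256,f(3)=81,f(2)=16,f(1)=1 ⇒ 1813539
d|37:{1,37}  Σf=1+1874161=1874162
[q^38] f(38)=2085136,f(19)=130321,f(2)=16,f(1)=1 ⇒ 2215474
n=39: 1·39 3·13 13·3 39·1  f→[1+81+28561+2313441]=2342084

1118481, 1200644, 1419874, 1503652, 1813539, 1874162, 2215474, 2342084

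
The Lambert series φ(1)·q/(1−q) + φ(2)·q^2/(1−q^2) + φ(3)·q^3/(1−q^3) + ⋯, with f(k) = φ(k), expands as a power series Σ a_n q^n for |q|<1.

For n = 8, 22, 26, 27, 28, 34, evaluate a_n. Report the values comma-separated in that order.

q^8  k|8↦φ(k): 8:4 4:2 2:1 1:1  a_8=8
d|22:{1,2,11,22}  Σφ=1+1+10+10=22
n=26: 26·1 13·2 2·13 1·26  φ→[12+12+1+1]=26
[q^27] φ(1)=1,φ(3)=2,φ(9)=6,φ(27)=18 ⇒ 27
d|28:{1,2,4,7,14,28}  Σφ=1+1+2+6+6+12=28
[q^34] φ(34)=16,φ(17)=16,φ(2)=1,φ(1)=1 ⇒ 34

8, 22, 26, 27, 28, 34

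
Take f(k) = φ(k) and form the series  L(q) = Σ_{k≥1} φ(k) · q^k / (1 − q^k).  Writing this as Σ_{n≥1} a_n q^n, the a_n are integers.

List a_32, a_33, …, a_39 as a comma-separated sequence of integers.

q^32  k|32↦φ(k): 32:16 16:8 8:4 4:2 2:1 1:1  a_32=32
[q^33] φ(1)=1,φ(3)=2,φ(11)=10,φ(33)=20 ⇒ 33
n=34: 34·1 17·2 2·17 1·34  φ→[16+16+1+1]=34
q^35  k|35↦φ(k): 1:1 5:4 7:6 35:24  a_35=35
[q^36] φ(1)=1,φ(2)=1,φ(3)=2,φ(4)=2,φ(6)=2,φ(9)=6,φ(12)=4,φ(18)=6,φ(36)=12 ⇒ 36
q^37  k|37↦φ(k): 1:1 37:36  a_37=37
q^38  k|38↦φ(k): 1:1 2:1 19:18 38:18  a_38=38
d|39:{1,3,13,39}  Σφ=1+2+12+24=39

32, 33, 34, 35, 36, 37, 38, 39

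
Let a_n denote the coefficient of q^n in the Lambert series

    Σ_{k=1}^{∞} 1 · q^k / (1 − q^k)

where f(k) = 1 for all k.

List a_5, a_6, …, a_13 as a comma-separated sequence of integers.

n=5: 5·1 1·5  f→[1+1]=2
n=6: 6·1 3·2 2·3 1·6  f→[1+1+1+1]=4
[q^7] f(1)=1,f(7)=1 ⇒ 2
n=8: 8·1 4·2 2·4 1·8  f→[1+1+1+1]=4
n=9: 9·1 3·3 1·9  f→[1+1+1]=3
n=10: 10·1 5·2 2·5 1·10  f→[1+1+1+1]=4
q^11  k|11↦f(k): 11:1 1:1  a_11=2
n=12: 12·1 6·2 4·3 3·4 2·6 1·12  f→[1+1+1+1+1+1]=6
d|13:{13,1}  Σf=1+1=2

2, 4, 2, 4, 3, 4, 2, 6, 2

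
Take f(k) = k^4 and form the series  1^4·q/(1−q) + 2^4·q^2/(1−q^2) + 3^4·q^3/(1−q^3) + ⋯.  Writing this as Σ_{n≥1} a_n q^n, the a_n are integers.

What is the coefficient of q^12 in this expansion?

[q^12] f(12)=20736,f(6)=1296,f(4)=256,f(3)=81,f(2)=16,f(1)=1 ⇒ 22386

a_12 = 22386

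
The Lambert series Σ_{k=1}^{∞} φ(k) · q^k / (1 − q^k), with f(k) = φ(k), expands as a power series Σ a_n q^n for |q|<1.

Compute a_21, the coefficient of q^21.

q^21  k|21↦φ(k): 1:1 3:2 7:6 21:12  a_21=21

a_21 = 21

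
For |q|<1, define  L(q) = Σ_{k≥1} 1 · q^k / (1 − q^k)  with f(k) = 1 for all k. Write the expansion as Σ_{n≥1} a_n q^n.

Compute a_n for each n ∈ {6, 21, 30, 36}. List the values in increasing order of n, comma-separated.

4, 4, 8, 9

d|6:{1,2,3,6}  Σf=1+1+1+1=4
q^21  k|21↦f(k): 1:1 3:1 7:1 21:1  a_21=4
q^30  k|30↦f(k): 30:1 15:1 10:1 6:1 5:1 3:1 2:1 1:1  a_30=8
d|36:{36,18,12,9,6,4,3,2,1}  Σf=1+1+1+1+1+1+1+1+1=9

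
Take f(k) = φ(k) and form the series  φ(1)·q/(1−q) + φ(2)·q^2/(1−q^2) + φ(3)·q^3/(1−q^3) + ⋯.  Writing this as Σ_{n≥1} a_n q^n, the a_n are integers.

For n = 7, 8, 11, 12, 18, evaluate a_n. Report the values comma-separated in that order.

n=7: 1·7 7·1  φ→[1+6]=7
q^8  k|8↦φ(k): 8:4 4:2 2:1 1:1  a_8=8
n=11: 11·1 1·11  φ→[10+1]=11
q^12  k|12↦φ(k): 1:1 2:1 3:2 4:2 6:2 12:4  a_12=12
[q^18] φ(18)=6,φ(9)=6,φ(6)=2,φ(3)=2,φ(2)=1,φ(1)=1 ⇒ 18

7, 8, 11, 12, 18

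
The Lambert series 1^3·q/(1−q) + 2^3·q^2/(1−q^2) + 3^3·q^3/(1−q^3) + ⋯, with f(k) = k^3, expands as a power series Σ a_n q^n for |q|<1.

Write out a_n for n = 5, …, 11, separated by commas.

126, 252, 344, 585, 757, 1134, 1332

d|5:{5,1}  Σf=125+1=126
[q^6] f(1)=1,f(2)=8,f(3)=27,f(6)=216 ⇒ 252
n=7: 7·1 1·7  f→[343+1]=344
n=8: 1·8 2·4 4·2 8·1  f→[1+8+64+512]=585
n=9: 9·1 3·3 1·9  f→[729+27+1]=757
n=10: 10·1 5·2 2·5 1·10  f→[1000+125+8+1]=1134
[q^11] f(11)=1331,f(1)=1 ⇒ 1332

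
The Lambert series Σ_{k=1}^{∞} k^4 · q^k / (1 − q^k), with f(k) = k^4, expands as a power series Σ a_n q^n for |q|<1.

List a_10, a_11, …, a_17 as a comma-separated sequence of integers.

10642, 14642, 22386, 28562, 40834, 51332, 69905, 83522

d|10:{10,5,2,1}  Σf=10000+625+16+1=10642
n=11: 1·11 11·1  f→[1+14641]=14642
[q^12] f(12)=20736,f(6)=1296,f(4)=256,f(3)=81,f(2)=16,f(1)=1 ⇒ 22386
d|13:{13,1}  Σf=28561+1=28562
n=14: 1·14 2·7 7·2 14·1  f→[1+16+2401+38416]=40834
q^15  k|15↦f(k): 15:50625 5:625 3:81 1:1  a_15=51332
d|16:{1,2,4,8,16}  Σf=1+16+256+4096+65536=69905
d|17:{17,1}  Σf=83521+1=83522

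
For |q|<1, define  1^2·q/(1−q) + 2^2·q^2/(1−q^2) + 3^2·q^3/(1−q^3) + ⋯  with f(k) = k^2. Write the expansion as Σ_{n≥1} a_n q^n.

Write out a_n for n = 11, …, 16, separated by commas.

122, 210, 170, 250, 260, 341

d|11:{11,1}  Σf=121+1=122
q^12  k|12↦f(k): 1:1 2:4 3:9 4:16 6:36 12:144  a_12=210
q^13  k|13↦f(k): 1:1 13:169  a_13=170
d|14:{14,7,2,1}  Σf=196+49+4+1=250
d|15:{1,3,5,15}  Σf=1+9+25+225=260
[q^16] f(16)=256,f(8)=64,f(4)=16,f(2)=4,f(1)=1 ⇒ 341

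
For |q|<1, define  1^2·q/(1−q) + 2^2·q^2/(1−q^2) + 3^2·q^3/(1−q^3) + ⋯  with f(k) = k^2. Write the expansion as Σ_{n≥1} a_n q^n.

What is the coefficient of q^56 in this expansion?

n=56: 56·1 28·2 14·4 8·7 7·8 4·14 2·28 1·56  f→[3136+784+196+64+49+16+4+1]=4250

a_56 = 4250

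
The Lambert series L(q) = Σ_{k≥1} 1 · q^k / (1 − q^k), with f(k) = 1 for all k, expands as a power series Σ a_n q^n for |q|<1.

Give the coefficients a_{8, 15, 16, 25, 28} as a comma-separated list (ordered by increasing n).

4, 4, 5, 3, 6

d|8:{8,4,2,1}  Σf=1+1+1+1=4
d|15:{1,3,5,15}  Σf=1+1+1+1=4
n=16: 16·1 8·2 4·4 2·8 1·16  f→[1+1+1+1+1]=5
q^25  k|25↦f(k): 1:1 5:1 25:1  a_25=3
d|28:{28,14,7,4,2,1}  Σf=1+1+1+1+1+1=6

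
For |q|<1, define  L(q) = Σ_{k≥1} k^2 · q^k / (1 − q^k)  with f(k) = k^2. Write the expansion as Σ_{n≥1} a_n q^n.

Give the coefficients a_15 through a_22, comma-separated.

d|15:{15,5,3,1}  Σf=225+25+9+1=260
n=16: 16·1 8·2 4·4 2·8 1·16  f→[256+64+16+4+1]=341
q^17  k|17↦f(k): 17:289 1:1  a_17=290
q^18  k|18↦f(k): 1:1 2:4 3:9 6:36 9:81 18:324  a_18=455
d|19:{19,1}  Σf=361+1=362
n=20: 1·20 2·10 4·5 5·4 10·2 20·1  f→[1+4+16+25+100+400]=546
n=21: 21·1 7·3 3·7 1·21  f→[441+49+9+1]=500
d|22:{1,2,11,22}  Σf=1+4+121+484=610

260, 341, 290, 455, 362, 546, 500, 610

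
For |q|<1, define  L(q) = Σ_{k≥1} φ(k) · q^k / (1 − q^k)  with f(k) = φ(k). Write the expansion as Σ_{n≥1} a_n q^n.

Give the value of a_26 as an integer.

[q^26] φ(26)=12,φ(13)=12,φ(2)=1,φ(1)=1 ⇒ 26

a_26 = 26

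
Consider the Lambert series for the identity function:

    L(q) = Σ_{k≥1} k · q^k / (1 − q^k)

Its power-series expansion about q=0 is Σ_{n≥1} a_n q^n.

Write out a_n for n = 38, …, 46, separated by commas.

[q^38] f(38)=38,f(19)=19,f(2)=2,f(1)=1 ⇒ 60
d|39:{39,13,3,1}  Σf=39+13+3+1=56
n=40: 40·1 20·2 10·4 8·5 5·8 4·10 2·20 1·40  f→[40+20+10+8+5+4+2+1]=90
q^41  k|41↦f(k): 1:1 41:41  a_41=42
n=42: 1·42 2·21 3·14 6·7 7·6 14·3 21·2 42·1  f→[1+2+3+6+7+14+21+42]=96
d|43:{43,1}  Σf=43+1=44
d|44:{1,2,4,11,22,44}  Σf=1+2+4+11+22+44=84
d|45:{1,3,5,9,15,45}  Σf=1+3+5+9+15+45=78
n=46: 1·46 2·23 23·2 46·1  f→[1+2+23+46]=72

60, 56, 90, 42, 96, 44, 84, 78, 72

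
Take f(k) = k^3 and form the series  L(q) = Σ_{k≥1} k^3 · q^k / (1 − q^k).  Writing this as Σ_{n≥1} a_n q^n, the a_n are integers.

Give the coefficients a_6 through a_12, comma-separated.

252, 344, 585, 757, 1134, 1332, 2044

d|6:{1,2,3,6}  Σf=1+8+27+216=252
[q^7] f(7)=343,f(1)=1 ⇒ 344
n=8: 1·8 2·4 4·2 8·1  f→[1+8+64+512]=585
q^9  k|9↦f(k): 9:729 3:27 1:1  a_9=757
d|10:{1,2,5,10}  Σf=1+8+125+1000=1134
d|11:{1,11}  Σf=1+1331=1332
q^12  k|12↦f(k): 12:1728 6:216 4:64 3:27 2:8 1:1  a_12=2044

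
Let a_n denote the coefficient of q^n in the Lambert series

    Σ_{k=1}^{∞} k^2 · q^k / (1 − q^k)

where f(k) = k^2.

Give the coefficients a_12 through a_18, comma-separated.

[q^12] f(1)=1,f(2)=4,f(3)=9,f(4)=16,f(6)=36,f(12)=144 ⇒ 210
n=13: 13·1 1·13  f→[169+1]=170
n=14: 14·1 7·2 2·7 1·14  f→[196+49+4+1]=250
q^15  k|15↦f(k): 15:225 5:25 3:9 1:1  a_15=260
[q^16] f(1)=1,f(2)=4,f(4)=16,f(8)=64,f(16)=256 ⇒ 341
[q^17] f(17)=289,f(1)=1 ⇒ 290
n=18: 18·1 9·2 6·3 3·6 2·9 1·18  f→[324+81+36+9+4+1]=455

210, 170, 250, 260, 341, 290, 455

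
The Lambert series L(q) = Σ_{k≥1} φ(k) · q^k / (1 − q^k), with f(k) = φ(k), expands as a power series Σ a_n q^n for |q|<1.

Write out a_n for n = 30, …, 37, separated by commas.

d|30:{1,2,3,5,6,10,15,30}  Σφ=1+1+2+4+2+4+8+8=30
n=31: 31·1 1·31  φ→[30+1]=31
q^32  k|32↦φ(k): 1:1 2:1 4:2 8:4 16:8 32:16  a_32=32
q^33  k|33↦φ(k): 1:1 3:2 11:10 33:20  a_33=33
d|34:{34,17,2,1}  Σφ=16+16+1+1=34
[q^35] φ(1)=1,φ(5)=4,φ(7)=6,φ(35)=24 ⇒ 35
q^36  k|36↦φ(k): 36:12 18:6 12:4 9:6 6:2 4:2 3:2 2:1 1:1  a_36=36
[q^37] φ(1)=1,φ(37)=36 ⇒ 37

30, 31, 32, 33, 34, 35, 36, 37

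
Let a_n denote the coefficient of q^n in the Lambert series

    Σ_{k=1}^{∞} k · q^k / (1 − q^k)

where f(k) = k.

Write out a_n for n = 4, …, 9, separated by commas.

7, 6, 12, 8, 15, 13

d|4:{1,2,4}  Σf=1+2+4=7
[q^5] f(5)=5,f(1)=1 ⇒ 6
[q^6] f(6)=6,f(3)=3,f(2)=2,f(1)=1 ⇒ 12
n=7: 1·7 7·1  f→[1+7]=8
q^8  k|8↦f(k): 8:8 4:4 2:2 1:1  a_8=15
d|9:{9,3,1}  Σf=9+3+1=13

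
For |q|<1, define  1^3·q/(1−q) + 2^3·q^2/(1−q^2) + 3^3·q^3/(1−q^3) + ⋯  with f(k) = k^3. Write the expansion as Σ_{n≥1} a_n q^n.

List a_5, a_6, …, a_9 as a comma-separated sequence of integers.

d|5:{1,5}  Σf=1+125=126
q^6  k|6↦f(k): 6:216 3:27 2:8 1:1  a_6=252
d|7:{1,7}  Σf=1+343=344
n=8: 1·8 2·4 4·2 8·1  f→[1+8+64+512]=585
n=9: 9·1 3·3 1·9  f→[729+27+1]=757

126, 252, 344, 585, 757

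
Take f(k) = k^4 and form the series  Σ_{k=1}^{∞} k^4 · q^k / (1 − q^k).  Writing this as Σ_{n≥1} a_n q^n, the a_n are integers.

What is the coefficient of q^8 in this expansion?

d|8:{8,4,2,1}  Σf=4096+256+16+1=4369

a_8 = 4369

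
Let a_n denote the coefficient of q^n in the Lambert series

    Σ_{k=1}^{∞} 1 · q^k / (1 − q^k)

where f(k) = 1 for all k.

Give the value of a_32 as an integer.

a_32 = 6

n=32: 32·1 16·2 8·4 4·8 2·16 1·32  f→[1+1+1+1+1+1]=6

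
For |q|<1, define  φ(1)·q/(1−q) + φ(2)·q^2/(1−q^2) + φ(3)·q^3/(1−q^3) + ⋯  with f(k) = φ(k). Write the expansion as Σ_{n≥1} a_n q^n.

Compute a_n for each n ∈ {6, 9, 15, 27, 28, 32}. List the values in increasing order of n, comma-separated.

n=6: 1·6 2·3 3·2 6·1  φ→[1+1+2+2]=6
n=9: 9·1 3·3 1·9  φ→[6+2+1]=9
[q^15] φ(1)=1,φ(3)=2,φ(5)=4,φ(15)=8 ⇒ 15
n=27: 27·1 9·3 3·9 1·27  φ→[18+6+2+1]=27
n=28: 1·28 2·14 4·7 7·4 14·2 28·1  φ→[1+1+2+6+6+12]=28
n=32: 1·32 2·16 4·8 8·4 16·2 32·1  φ→[1+1+2+4+8+16]=32

6, 9, 15, 27, 28, 32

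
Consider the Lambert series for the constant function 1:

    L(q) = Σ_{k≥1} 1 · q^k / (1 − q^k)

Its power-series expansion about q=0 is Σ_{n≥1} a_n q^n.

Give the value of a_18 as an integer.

a_18 = 6

q^18  k|18↦f(k): 1:1 2:1 3:1 6:1 9:1 18:1  a_18=6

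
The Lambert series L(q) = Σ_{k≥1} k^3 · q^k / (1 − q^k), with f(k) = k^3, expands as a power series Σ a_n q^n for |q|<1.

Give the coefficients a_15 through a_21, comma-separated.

3528, 4681, 4914, 6813, 6860, 9198, 9632

[q^15] f(15)=3375,f(5)=125,f(3)=27,f(1)=1 ⇒ 3528
[q^16] f(1)=1,f(2)=8,f(4)=64,f(8)=512,f(16)=4096 ⇒ 4681
d|17:{1,17}  Σf=1+4913=4914
q^18  k|18↦f(k): 18:5832 9:729 6:216 3:27 2:8 1:1  a_18=6813
n=19: 1·19 19·1  f→[1+6859]=6860
d|20:{1,2,4,5,10,20}  Σf=1+8+64+125+1000+8000=9198
q^21  k|21↦f(k): 21:9261 7:343 3:27 1:1  a_21=9632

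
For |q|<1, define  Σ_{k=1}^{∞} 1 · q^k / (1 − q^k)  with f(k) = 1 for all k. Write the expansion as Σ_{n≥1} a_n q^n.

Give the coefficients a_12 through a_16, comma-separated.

6, 2, 4, 4, 5

d|12:{12,6,4,3,2,1}  Σf=1+1+1+1+1+1=6
d|13:{13,1}  Σf=1+1=2
n=14: 1·14 2·7 7·2 14·1  f→[1+1+1+1]=4
q^15  k|15↦f(k): 1:1 3:1 5:1 15:1  a_15=4
n=16: 16·1 8·2 4·4 2·8 1·16  f→[1+1+1+1+1]=5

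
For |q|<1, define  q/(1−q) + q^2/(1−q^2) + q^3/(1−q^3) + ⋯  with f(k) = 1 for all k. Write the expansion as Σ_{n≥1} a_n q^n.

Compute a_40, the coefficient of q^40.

n=40: 1·40 2·20 4·10 5·8 8·5 10·4 20·2 40·1  f→[1+1+1+1+1+1+1+1]=8

a_40 = 8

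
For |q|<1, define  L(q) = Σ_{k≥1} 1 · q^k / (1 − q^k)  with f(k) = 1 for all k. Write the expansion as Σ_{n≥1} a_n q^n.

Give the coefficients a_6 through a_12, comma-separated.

q^6  k|6↦f(k): 6:1 3:1 2:1 1:1  a_6=4
q^7  k|7↦f(k): 1:1 7:1  a_7=2
q^8  k|8↦f(k): 1:1 2:1 4:1 8:1  a_8=4
d|9:{9,3,1}  Σf=1+1+1=3
q^10  k|10↦f(k): 10:1 5:1 2:1 1:1  a_10=4
[q^11] f(11)=1,f(1)=1 ⇒ 2
n=12: 1·12 2·6 3·4 4·3 6·2 12·1  f→[1+1+1+1+1+1]=6

4, 2, 4, 3, 4, 2, 6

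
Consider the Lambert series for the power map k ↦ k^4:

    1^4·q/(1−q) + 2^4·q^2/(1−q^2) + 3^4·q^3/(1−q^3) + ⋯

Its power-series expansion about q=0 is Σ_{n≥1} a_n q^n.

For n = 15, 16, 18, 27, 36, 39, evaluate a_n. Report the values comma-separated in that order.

51332, 69905, 112931, 538084, 1813539, 2342084

[q^15] f(15)=50625,f(5)=625,f(3)=81,f(1)=1 ⇒ 51332
d|16:{1,2,4,8,16}  Σf=1+16+256+4096+65536=69905
[q^18] f(18)=104976,f(9)=6561,f(6)=1296,f(3)=81,f(2)=16,f(1)=1 ⇒ 112931
n=27: 1·27 3·9 9·3 27·1  f→[1+81+6561+531441]=538084
d|36:{1,2,3,4,6,9,12,18,36}  Σf=1+16+81+256+1296+6561+20736+104976+1679616=1813539
[q^39] f(39)=2313441,f(13)=28561,f(3)=81,f(1)=1 ⇒ 2342084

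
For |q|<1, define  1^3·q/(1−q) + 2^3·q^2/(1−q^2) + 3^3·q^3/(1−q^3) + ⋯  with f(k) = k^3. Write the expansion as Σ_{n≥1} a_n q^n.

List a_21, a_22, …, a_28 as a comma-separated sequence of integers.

9632, 11988, 12168, 16380, 15751, 19782, 20440, 25112

d|21:{1,3,7,21}  Σf=1+27+343+9261=9632
n=22: 1·22 2·11 11·2 22·1  f→[1+8+1331+10648]=11988
q^23  k|23↦f(k): 23:12167 1:1  a_23=12168
[q^24] f(24)=13824,f(12)=1728,f(8)=512,f(6)=216,f(4)=64,f(3)=27,f(2)=8,f(1)=1 ⇒ 16380
[q^25] f(1)=1,f(5)=125,f(25)=15625 ⇒ 15751
q^26  k|26↦f(k): 1:1 2:8 13:2197 26:17576  a_26=19782
[q^27] f(1)=1,f(3)=27,f(9)=729,f(27)=19683 ⇒ 20440
n=28: 1·28 2·14 4·7 7·4 14·2 28·1  f→[1+8+64+343+2744+21952]=25112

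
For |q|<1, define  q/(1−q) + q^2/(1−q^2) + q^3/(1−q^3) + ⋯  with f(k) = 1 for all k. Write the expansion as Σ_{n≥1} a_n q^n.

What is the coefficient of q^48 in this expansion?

a_48 = 10

q^48  k|48↦f(k): 48:1 24:1 16:1 12:1 8:1 6:1 4:1 3:1 2:1 1:1  a_48=10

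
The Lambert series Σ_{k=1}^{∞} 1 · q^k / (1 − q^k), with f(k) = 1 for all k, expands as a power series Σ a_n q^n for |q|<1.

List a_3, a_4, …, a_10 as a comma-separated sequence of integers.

[q^3] f(1)=1,f(3)=1 ⇒ 2
d|4:{1,2,4}  Σf=1+1+1=3
n=5: 1·5 5·1  f→[1+1]=2
d|6:{1,2,3,6}  Σf=1+1+1+1=4
n=7: 1·7 7·1  f→[1+1]=2
q^8  k|8↦f(k): 1:1 2:1 4:1 8:1  a_8=4
[q^9] f(9)=1,f(3)=1,f(1)=1 ⇒ 3
[q^10] f(10)=1,f(5)=1,f(2)=1,f(1)=1 ⇒ 4

2, 3, 2, 4, 2, 4, 3, 4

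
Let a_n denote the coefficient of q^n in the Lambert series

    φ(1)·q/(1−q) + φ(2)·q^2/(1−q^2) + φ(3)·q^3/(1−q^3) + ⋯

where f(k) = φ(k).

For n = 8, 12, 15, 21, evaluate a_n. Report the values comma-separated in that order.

q^8  k|8↦φ(k): 8:4 4:2 2:1 1:1  a_8=8
n=12: 1·12 2·6 3·4 4·3 6·2 12·1  φ→[1+1+2+2+2+4]=12
[q^15] φ(15)=8,φ(5)=4,φ(3)=2,φ(1)=1 ⇒ 15
q^21  k|21↦φ(k): 21:12 7:6 3:2 1:1  a_21=21

8, 12, 15, 21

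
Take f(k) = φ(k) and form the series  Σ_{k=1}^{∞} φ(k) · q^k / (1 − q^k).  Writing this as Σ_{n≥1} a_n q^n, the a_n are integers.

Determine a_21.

n=21: 21·1 7·3 3·7 1·21  φ→[12+6+2+1]=21

a_21 = 21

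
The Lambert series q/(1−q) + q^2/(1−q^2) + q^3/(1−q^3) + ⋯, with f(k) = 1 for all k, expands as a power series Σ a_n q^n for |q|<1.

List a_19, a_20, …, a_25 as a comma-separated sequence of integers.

2, 6, 4, 4, 2, 8, 3

q^19  k|19↦f(k): 1:1 19:1  a_19=2
q^20  k|20↦f(k): 20:1 10:1 5:1 4:1 2:1 1:1  a_20=6
d|21:{1,3,7,21}  Σf=1+1+1+1=4
n=22: 22·1 11·2 2·11 1·22  f→[1+1+1+1]=4
n=23: 1·23 23·1  f→[1+1]=2
n=24: 1·24 2·12 3·8 4·6 6·4 8·3 12·2 24·1  f→[1+1+1+1+1+1+1+1]=8
[q^25] f(25)=1,f(5)=1,f(1)=1 ⇒ 3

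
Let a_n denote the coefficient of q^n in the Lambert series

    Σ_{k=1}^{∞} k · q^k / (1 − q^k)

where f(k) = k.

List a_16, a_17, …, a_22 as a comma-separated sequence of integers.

n=16: 1·16 2·8 4·4 8·2 16·1  f→[1+2+4+8+16]=31
q^17  k|17↦f(k): 1:1 17:17  a_17=18
n=18: 1·18 2·9 3·6 6·3 9·2 18·1  f→[1+2+3+6+9+18]=39
[q^19] f(19)=19,f(1)=1 ⇒ 20
d|20:{1,2,4,5,10,20}  Σf=1+2+4+5+10+20=42
[q^21] f(21)=21,f(7)=7,f(3)=3,f(1)=1 ⇒ 32
q^22  k|22↦f(k): 1:1 2:2 11:11 22:22  a_22=36

31, 18, 39, 20, 42, 32, 36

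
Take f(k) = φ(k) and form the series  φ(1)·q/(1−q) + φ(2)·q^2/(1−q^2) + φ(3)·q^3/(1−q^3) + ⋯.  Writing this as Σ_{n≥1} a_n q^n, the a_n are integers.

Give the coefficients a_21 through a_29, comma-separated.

n=21: 1·21 3·7 7·3 21·1  φ→[1+2+6+12]=21
q^22  k|22↦φ(k): 1:1 2:1 11:10 22:10  a_22=22
q^23  k|23↦φ(k): 23:22 1:1  a_23=23
[q^24] φ(1)=1,φ(2)=1,φ(3)=2,φ(4)=2,φ(6)=2,φ(8)=4,φ(12)=4,φ(24)=8 ⇒ 24
q^25  k|25↦φ(k): 25:20 5:4 1:1  a_25=25
d|26:{26,13,2,1}  Σφ=12+12+1+1=26
n=27: 27·1 9·3 3·9 1·27  φ→[18+6+2+1]=27
n=28: 1·28 2·14 4·7 7·4 14·2 28·1  φ→[1+1+2+6+6+12]=28
q^29  k|29↦φ(k): 1:1 29:28  a_29=29

21, 22, 23, 24, 25, 26, 27, 28, 29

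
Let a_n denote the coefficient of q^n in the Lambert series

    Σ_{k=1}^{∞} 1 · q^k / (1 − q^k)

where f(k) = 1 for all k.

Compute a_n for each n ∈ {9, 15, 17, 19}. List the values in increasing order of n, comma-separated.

d|9:{9,3,1}  Σf=1+1+1=3
n=15: 1·15 3·5 5·3 15·1  f→[1+1+1+1]=4
[q^17] f(1)=1,f(17)=1 ⇒ 2
n=19: 19·1 1·19  f→[1+1]=2

3, 4, 2, 2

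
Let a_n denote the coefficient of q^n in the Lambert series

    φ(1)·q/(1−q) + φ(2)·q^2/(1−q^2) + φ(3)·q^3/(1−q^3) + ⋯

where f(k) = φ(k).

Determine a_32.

n=32: 1·32 2·16 4·8 8·4 16·2 32·1  φ→[1+1+2+4+8+16]=32

a_32 = 32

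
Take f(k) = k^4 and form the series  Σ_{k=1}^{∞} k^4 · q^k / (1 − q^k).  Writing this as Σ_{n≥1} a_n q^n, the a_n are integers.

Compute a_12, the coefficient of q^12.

q^12  k|12↦f(k): 12:20736 6:1296 4:256 3:81 2:16 1:1  a_12=22386

a_12 = 22386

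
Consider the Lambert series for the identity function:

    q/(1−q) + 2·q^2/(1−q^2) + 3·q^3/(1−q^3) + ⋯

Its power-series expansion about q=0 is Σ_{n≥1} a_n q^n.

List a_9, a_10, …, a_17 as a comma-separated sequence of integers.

13, 18, 12, 28, 14, 24, 24, 31, 18

q^9  k|9↦f(k): 9:9 3:3 1:1  a_9=13
q^10  k|10↦f(k): 1:1 2:2 5:5 10:10  a_10=18
d|11:{11,1}  Σf=11+1=12
d|12:{1,2,3,4,6,12}  Σf=1+2+3+4+6+12=28
n=13: 1·13 13·1  f→[1+13]=14
q^14  k|14↦f(k): 1:1 2:2 7:7 14:14  a_14=24
d|15:{15,5,3,1}  Σf=15+5+3+1=24
n=16: 16·1 8·2 4·4 2·8 1·16  f→[16+8+4+2+1]=31
d|17:{17,1}  Σf=17+1=18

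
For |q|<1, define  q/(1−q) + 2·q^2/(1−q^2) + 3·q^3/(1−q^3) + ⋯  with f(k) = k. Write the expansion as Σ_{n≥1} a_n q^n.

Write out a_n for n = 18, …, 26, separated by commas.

39, 20, 42, 32, 36, 24, 60, 31, 42

n=18: 1·18 2·9 3·6 6·3 9·2 18·1  f→[1+2+3+6+9+18]=39
[q^19] f(1)=1,f(19)=19 ⇒ 20
d|20:{1,2,4,5,10,20}  Σf=1+2+4+5+10+20=42
q^21  k|21↦f(k): 21:21 7:7 3:3 1:1  a_21=32
n=22: 22·1 11·2 2·11 1·22  f→[22+11+2+1]=36
q^23  k|23↦f(k): 23:23 1:1  a_23=24
d|24:{24,12,8,6,4,3,2,1}  Σf=24+12+8+6+4+3+2+1=60
[q^25] f(1)=1,f(5)=5,f(25)=25 ⇒ 31
n=26: 26·1 13·2 2·13 1·26  f→[26+13+2+1]=42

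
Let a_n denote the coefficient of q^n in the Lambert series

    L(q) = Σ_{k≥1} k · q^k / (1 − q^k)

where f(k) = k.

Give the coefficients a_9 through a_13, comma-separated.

n=9: 1·9 3·3 9·1  f→[1+3+9]=13
d|10:{1,2,5,10}  Σf=1+2+5+10=18
[q^11] f(1)=1,f(11)=11 ⇒ 12
[q^12] f(1)=1,f(2)=2,f(3)=3,f(4)=4,f(6)=6,f(12)=12 ⇒ 28
[q^13] f(13)=13,f(1)=1 ⇒ 14

13, 18, 12, 28, 14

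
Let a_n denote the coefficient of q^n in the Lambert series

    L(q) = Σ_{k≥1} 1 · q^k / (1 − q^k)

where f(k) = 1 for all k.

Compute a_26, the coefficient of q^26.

a_26 = 4

d|26:{1,2,13,26}  Σf=1+1+1+1=4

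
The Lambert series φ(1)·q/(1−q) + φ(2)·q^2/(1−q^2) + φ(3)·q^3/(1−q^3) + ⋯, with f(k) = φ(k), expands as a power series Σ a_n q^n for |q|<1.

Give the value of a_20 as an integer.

[q^20] φ(20)=8,φ(10)=4,φ(5)=4,φ(4)=2,φ(2)=1,φ(1)=1 ⇒ 20

a_20 = 20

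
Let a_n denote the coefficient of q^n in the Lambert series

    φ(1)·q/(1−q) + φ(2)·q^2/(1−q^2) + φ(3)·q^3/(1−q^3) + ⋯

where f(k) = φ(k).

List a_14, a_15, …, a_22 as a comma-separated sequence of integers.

[q^14] φ(1)=1,φ(2)=1,φ(7)=6,φ(14)=6 ⇒ 14
[q^15] φ(1)=1,φ(3)=2,φ(5)=4,φ(15)=8 ⇒ 15
q^16  k|16↦φ(k): 16:8 8:4 4:2 2:1 1:1  a_16=16
d|17:{17,1}  Σφ=16+1=17
[q^18] φ(1)=1,φ(2)=1,φ(3)=2,φ(6)=2,φ(9)=6,φ(18)=6 ⇒ 18
n=19: 19·1 1·19  φ→[18+1]=19
n=20: 20·1 10·2 5·4 4·5 2·10 1·20  φ→[8+4+4+2+1+1]=20
n=21: 1·21 3·7 7·3 21·1  φ→[1+2+6+12]=21
d|22:{22,11,2,1}  Σφ=10+10+1+1=22

14, 15, 16, 17, 18, 19, 20, 21, 22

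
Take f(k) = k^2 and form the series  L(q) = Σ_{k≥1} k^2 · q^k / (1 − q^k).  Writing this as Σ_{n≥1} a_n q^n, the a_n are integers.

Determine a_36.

d|36:{36,18,12,9,6,4,3,2,1}  Σf=1296+324+144+81+36+16+9+4+1=1911

a_36 = 1911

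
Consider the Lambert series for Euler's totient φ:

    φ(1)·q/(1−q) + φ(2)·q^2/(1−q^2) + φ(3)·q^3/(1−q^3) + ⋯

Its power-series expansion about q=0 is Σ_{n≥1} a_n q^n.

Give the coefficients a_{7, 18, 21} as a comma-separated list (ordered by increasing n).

d|7:{1,7}  Σφ=1+6=7
d|18:{18,9,6,3,2,1}  Σφ=6+6+2+2+1+1=18
q^21  k|21↦φ(k): 1:1 3:2 7:6 21:12  a_21=21

7, 18, 21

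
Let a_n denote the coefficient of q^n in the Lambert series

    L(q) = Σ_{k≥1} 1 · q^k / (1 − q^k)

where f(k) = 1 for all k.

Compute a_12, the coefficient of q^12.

d|12:{12,6,4,3,2,1}  Σf=1+1+1+1+1+1=6

a_12 = 6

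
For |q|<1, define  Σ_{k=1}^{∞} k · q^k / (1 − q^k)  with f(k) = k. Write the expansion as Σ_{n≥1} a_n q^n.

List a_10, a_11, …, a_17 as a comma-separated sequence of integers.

q^10  k|10↦f(k): 1:1 2:2 5:5 10:10  a_10=18
n=11: 1·11 11·1  f→[1+11]=12
[q^12] f(12)=12,f(6)=6,f(4)=4,f(3)=3,f(2)=2,f(1)=1 ⇒ 28
[q^13] f(13)=13,f(1)=1 ⇒ 14
n=14: 1·14 2·7 7·2 14·1  f→[1+2+7+14]=24
[q^15] f(1)=1,f(3)=3,f(5)=5,f(15)=15 ⇒ 24
n=16: 16·1 8·2 4·4 2·8 1·16  f→[16+8+4+2+1]=31
n=17: 17·1 1·17  f→[17+1]=18

18, 12, 28, 14, 24, 24, 31, 18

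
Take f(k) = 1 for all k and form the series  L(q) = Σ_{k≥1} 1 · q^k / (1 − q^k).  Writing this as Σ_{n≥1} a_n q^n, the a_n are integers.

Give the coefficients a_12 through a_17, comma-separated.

6, 2, 4, 4, 5, 2

q^12  k|12↦f(k): 12:1 6:1 4:1 3:1 2:1 1:1  a_12=6
n=13: 1·13 13·1  f→[1+1]=2
q^14  k|14↦f(k): 1:1 2:1 7:1 14:1  a_14=4
d|15:{15,5,3,1}  Σf=1+1+1+1=4
q^16  k|16↦f(k): 1:1 2:1 4:1 8:1 16:1  a_16=5
n=17: 17·1 1·17  f→[1+1]=2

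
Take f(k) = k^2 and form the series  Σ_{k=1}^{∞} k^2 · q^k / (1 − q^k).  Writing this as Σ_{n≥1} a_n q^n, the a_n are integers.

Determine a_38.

n=38: 1·38 2·19 19·2 38·1  f→[1+4+361+1444]=1810

a_38 = 1810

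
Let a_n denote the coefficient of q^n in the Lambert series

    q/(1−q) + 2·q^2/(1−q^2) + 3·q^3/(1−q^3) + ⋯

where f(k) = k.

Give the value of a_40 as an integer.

d|40:{40,20,10,8,5,4,2,1}  Σf=40+20+10+8+5+4+2+1=90

a_40 = 90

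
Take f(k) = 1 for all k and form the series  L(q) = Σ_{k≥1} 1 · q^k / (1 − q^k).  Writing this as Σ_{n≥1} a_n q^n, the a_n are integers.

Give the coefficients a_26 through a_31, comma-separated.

d|26:{26,13,2,1}  Σf=1+1+1+1=4
[q^27] f(1)=1,f(3)=1,f(9)=1,f(27)=1 ⇒ 4
d|28:{28,14,7,4,2,1}  Σf=1+1+1+1+1+1=6
d|29:{1,29}  Σf=1+1=2
[q^30] f(30)=1,f(15)=1,f(10)=1,f(6)=1,f(5)=1,f(3)=1,f(2)=1,f(1)=1 ⇒ 8
n=31: 31·1 1·31  f→[1+1]=2

4, 4, 6, 2, 8, 2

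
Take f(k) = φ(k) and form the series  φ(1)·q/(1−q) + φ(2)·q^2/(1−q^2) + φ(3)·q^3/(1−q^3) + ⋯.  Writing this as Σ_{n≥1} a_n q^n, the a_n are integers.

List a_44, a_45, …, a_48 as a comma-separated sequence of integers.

q^44  k|44↦φ(k): 1:1 2:1 4:2 11:10 22:10 44:20  a_44=44
n=45: 45·1 15·3 9·5 5·9 3·15 1·45  φ→[24+8+6+4+2+1]=45
n=46: 1·46 2·23 23·2 46·1  φ→[1+1+22+22]=46
q^47  k|47↦φ(k): 1:1 47:46  a_47=47
d|48:{48,24,16,12,8,6,4,3,2,1}  Σφ=16+8+8+4+4+2+2+2+1+1=48

44, 45, 46, 47, 48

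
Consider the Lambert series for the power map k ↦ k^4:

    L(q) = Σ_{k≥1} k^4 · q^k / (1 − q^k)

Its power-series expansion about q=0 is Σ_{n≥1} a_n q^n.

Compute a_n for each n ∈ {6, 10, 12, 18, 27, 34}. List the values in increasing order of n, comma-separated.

[q^6] f(6)=1296,f(3)=81,f(2)=16,f(1)=1 ⇒ 1394
q^10  k|10↦f(k): 1:1 2:16 5:625 10:10000  a_10=10642
[q^12] f(12)=20736,f(6)=1296,f(4)=256,f(3)=81,f(2)=16,f(1)=1 ⇒ 22386
n=18: 18·1 9·2 6·3 3·6 2·9 1·18  f→[104976+6561+1296+81+16+1]=112931
[q^27] f(1)=1,f(3)=81,f(9)=6561,f(27)=531441 ⇒ 538084
[q^34] f(1)=1,f(2)=16,f(17)=83521,f(34)=1336336 ⇒ 1419874

1394, 10642, 22386, 112931, 538084, 1419874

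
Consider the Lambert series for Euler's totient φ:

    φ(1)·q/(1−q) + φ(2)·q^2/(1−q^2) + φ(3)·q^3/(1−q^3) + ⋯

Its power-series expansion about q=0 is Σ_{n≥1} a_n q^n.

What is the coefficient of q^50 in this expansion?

n=50: 50·1 25·2 10·5 5·10 2·25 1·50  φ→[20+20+4+4+1+1]=50

a_50 = 50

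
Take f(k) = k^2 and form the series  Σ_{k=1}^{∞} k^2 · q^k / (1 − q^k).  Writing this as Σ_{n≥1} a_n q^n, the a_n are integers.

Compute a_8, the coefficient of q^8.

a_8 = 85

n=8: 8·1 4·2 2·4 1·8  f→[64+16+4+1]=85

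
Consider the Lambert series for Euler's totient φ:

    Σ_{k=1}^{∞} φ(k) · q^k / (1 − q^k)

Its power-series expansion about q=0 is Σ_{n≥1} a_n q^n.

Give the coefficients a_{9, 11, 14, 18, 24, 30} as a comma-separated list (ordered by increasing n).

[q^9] φ(9)=6,φ(3)=2,φ(1)=1 ⇒ 9
n=11: 1·11 11·1  φ→[1+10]=11
q^14  k|14↦φ(k): 1:1 2:1 7:6 14:6  a_14=14
n=18: 18·1 9·2 6·3 3·6 2·9 1·18  φ→[6+6+2+2+1+1]=18
d|24:{24,12,8,6,4,3,2,1}  Σφ=8+4+4+2+2+2+1+1=24
d|30:{1,2,3,5,6,10,15,30}  Σφ=1+1+2+4+2+4+8+8=30

9, 11, 14, 18, 24, 30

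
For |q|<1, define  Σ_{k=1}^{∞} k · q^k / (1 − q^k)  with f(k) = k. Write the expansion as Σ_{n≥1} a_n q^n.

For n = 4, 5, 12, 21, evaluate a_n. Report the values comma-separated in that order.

n=4: 1·4 2·2 4·1  f→[1+2+4]=7
[q^5] f(5)=5,f(1)=1 ⇒ 6
n=12: 12·1 6·2 4·3 3·4 2·6 1·12  f→[12+6+4+3+2+1]=28
[q^21] f(1)=1,f(3)=3,f(7)=7,f(21)=21 ⇒ 32

7, 6, 28, 32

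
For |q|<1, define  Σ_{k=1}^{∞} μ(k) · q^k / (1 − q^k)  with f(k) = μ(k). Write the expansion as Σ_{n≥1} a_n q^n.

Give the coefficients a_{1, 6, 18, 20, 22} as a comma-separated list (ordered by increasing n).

1, 0, 0, 0, 0

n=1: 1·1  μ→[1]=1
n=6: 6·1 3·2 2·3 1·6  μ→[1+(-1)+(-1)+1]=0
n=18: 1·18 2·9 3·6 6·3 9·2 18·1  μ→[1+(-1)+(-1)+1+0+0]=0
d|20:{1,2,4,5,10,20}  Σμ=1+(-1)+0+(-1)+1+0=0
[q^22] μ(22)=1,μ(11)=-1,μ(2)=-1,μ(1)=1 ⇒ 0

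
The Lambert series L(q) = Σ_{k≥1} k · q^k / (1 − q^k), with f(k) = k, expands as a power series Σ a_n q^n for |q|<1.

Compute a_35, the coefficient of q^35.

a_35 = 48

d|35:{35,7,5,1}  Σf=35+7+5+1=48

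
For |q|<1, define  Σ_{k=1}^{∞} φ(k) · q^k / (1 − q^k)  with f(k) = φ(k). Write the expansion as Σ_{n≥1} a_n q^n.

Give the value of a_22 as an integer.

d|22:{22,11,2,1}  Σφ=10+10+1+1=22

a_22 = 22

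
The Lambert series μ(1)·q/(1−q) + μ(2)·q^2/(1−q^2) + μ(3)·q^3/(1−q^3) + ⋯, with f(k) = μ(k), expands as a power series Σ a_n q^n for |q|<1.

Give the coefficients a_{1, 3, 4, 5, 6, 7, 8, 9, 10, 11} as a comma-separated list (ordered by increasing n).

1, 0, 0, 0, 0, 0, 0, 0, 0, 0

[q^1] μ(1)=1 ⇒ 1
d|3:{1,3}  Σμ=1+(-1)=0
d|4:{1,2,4}  Σμ=1+(-1)+0=0
n=5: 5·1 1·5  μ→[(-1)+1]=0
n=6: 1·6 2·3 3·2 6·1  μ→[1+(-1)+(-1)+1]=0
[q^7] μ(7)=-1,μ(1)=1 ⇒ 0
q^8  k|8↦μ(k): 8:0 4:0 2:-1 1:1  a_8=0
n=9: 9·1 3·3 1·9  μ→[0+(-1)+1]=0
d|10:{10,5,2,1}  Σμ=1+(-1)+(-1)+1=0
d|11:{11,1}  Σμ=(-1)+1=0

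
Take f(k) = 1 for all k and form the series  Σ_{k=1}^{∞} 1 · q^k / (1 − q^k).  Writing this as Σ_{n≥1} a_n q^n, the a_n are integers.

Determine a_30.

a_30 = 8

d|30:{30,15,10,6,5,3,2,1}  Σf=1+1+1+1+1+1+1+1=8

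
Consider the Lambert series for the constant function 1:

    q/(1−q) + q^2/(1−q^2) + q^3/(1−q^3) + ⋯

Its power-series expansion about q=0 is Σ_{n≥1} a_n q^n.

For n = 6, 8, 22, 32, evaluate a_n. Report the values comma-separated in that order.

4, 4, 4, 6

q^6  k|6↦f(k): 6:1 3:1 2:1 1:1  a_6=4
q^8  k|8↦f(k): 8:1 4:1 2:1 1:1  a_8=4
[q^22] f(1)=1,f(2)=1,f(11)=1,f(22)=1 ⇒ 4
d|32:{32,16,8,4,2,1}  Σf=1+1+1+1+1+1=6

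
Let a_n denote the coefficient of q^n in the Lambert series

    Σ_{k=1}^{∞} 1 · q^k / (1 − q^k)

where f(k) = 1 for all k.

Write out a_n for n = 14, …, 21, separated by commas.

[q^14] f(1)=1,f(2)=1,f(7)=1,f(14)=1 ⇒ 4
q^15  k|15↦f(k): 1:1 3:1 5:1 15:1  a_15=4
n=16: 1·16 2·8 4·4 8·2 16·1  f→[1+1+1+1+1]=5
d|17:{17,1}  Σf=1+1=2
[q^18] f(1)=1,f(2)=1,f(3)=1,f(6)=1,f(9)=1,f(18)=1 ⇒ 6
n=19: 19·1 1·19  f→[1+1]=2
[q^20] f(20)=1,f(10)=1,f(5)=1,f(4)=1,f(2)=1,f(1)=1 ⇒ 6
q^21  k|21↦f(k): 21:1 7:1 3:1 1:1  a_21=4

4, 4, 5, 2, 6, 2, 6, 4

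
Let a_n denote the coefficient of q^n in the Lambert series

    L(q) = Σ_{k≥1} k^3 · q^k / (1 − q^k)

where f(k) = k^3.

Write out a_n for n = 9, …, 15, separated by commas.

d|9:{9,3,1}  Σf=729+27+1=757
n=10: 10·1 5·2 2·5 1·10  f→[1000+125+8+1]=1134
d|11:{1,11}  Σf=1+1331=1332
[q^12] f(1)=1,f(2)=8,f(3)=27,f(4)=64,f(6)=216,f(12)=1728 ⇒ 2044
[q^13] f(13)=2197,f(1)=1 ⇒ 2198
q^14  k|14↦f(k): 14:2744 7:343 2:8 1:1  a_14=3096
n=15: 1·15 3·5 5·3 15·1  f→[1+27+125+3375]=3528

757, 1134, 1332, 2044, 2198, 3096, 3528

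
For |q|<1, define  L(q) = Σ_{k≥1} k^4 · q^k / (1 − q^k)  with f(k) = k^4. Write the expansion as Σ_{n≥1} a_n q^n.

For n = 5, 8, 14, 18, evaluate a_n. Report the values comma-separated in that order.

d|5:{5,1}  Σf=625+1=626
q^8  k|8↦f(k): 8:4096 4:256 2:16 1:1  a_8=4369
[q^14] f(1)=1,f(2)=16,f(7)=2401,f(14)=38416 ⇒ 40834
n=18: 1·18 2·9 3·6 6·3 9·2 18·1  f→[1+16+81+1296+6561+104976]=112931

626, 4369, 40834, 112931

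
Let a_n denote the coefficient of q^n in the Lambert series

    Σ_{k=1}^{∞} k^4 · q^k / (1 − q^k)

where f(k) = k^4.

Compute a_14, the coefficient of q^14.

a_14 = 40834

n=14: 14·1 7·2 2·7 1·14  f→[38416+2401+16+1]=40834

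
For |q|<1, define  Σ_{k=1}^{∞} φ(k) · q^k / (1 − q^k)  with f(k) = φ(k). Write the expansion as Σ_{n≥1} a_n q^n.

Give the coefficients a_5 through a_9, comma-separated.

q^5  k|5↦φ(k): 5:4 1:1  a_5=5
n=6: 6·1 3·2 2·3 1·6  φ→[2+2+1+1]=6
[q^7] φ(7)=6,φ(1)=1 ⇒ 7
d|8:{1,2,4,8}  Σφ=1+1+2+4=8
[q^9] φ(1)=1,φ(3)=2,φ(9)=6 ⇒ 9

5, 6, 7, 8, 9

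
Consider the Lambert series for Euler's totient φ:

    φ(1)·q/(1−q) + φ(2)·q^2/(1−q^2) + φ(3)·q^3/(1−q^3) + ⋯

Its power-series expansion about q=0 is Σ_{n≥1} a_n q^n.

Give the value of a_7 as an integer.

q^7  k|7↦φ(k): 1:1 7:6  a_7=7

a_7 = 7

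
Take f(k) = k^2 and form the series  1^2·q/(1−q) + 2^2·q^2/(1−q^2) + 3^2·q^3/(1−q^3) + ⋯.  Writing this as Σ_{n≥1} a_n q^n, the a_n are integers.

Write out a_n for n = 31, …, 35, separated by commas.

q^31  k|31↦f(k): 1:1 31:961  a_31=962
n=32: 32·1 16·2 8·4 4·8 2·16 1·32  f→[1024+256+64+16+4+1]=1365
[q^33] f(1)=1,f(3)=9,f(11)=121,f(33)=1089 ⇒ 1220
n=34: 34·1 17·2 2·17 1·34  f→[1156+289+4+1]=1450
n=35: 1·35 5·7 7·5 35·1  f→[1+25+49+1225]=1300

962, 1365, 1220, 1450, 1300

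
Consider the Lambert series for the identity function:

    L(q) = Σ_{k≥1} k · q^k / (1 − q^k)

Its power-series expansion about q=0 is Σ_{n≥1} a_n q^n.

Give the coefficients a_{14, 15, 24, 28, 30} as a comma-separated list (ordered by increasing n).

d|14:{14,7,2,1}  Σf=14+7+2+1=24
n=15: 15·1 5·3 3·5 1·15  f→[15+5+3+1]=24
[q^24] f(1)=1,f(2)=2,f(3)=3,f(4)=4,f(6)=6,f(8)=8,f(12)=12,f(24)=24 ⇒ 60
[q^28] f(28)=28,f(14)=14,f(7)=7,f(4)=4,f(2)=2,f(1)=1 ⇒ 56
d|30:{30,15,10,6,5,3,2,1}  Σf=30+15+10+6+5+3+2+1=72

24, 24, 60, 56, 72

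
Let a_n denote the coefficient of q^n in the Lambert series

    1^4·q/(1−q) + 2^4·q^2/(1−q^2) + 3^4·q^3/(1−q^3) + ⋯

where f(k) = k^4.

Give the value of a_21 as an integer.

a_21 = 196964

q^21  k|21↦f(k): 21:194481 7:2401 3:81 1:1  a_21=196964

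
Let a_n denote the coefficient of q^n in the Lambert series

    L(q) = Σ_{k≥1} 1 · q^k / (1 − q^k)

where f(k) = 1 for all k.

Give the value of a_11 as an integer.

a_11 = 2

q^11  k|11↦f(k): 11:1 1:1  a_11=2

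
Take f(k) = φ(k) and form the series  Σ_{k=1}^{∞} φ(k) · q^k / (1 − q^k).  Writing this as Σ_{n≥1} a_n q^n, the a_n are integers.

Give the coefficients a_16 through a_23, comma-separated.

d|16:{16,8,4,2,1}  Σφ=8+4+2+1+1=16
n=17: 17·1 1·17  φ→[16+1]=17
n=18: 18·1 9·2 6·3 3·6 2·9 1·18  φ→[6+6+2+2+1+1]=18
[q^19] φ(19)=18,φ(1)=1 ⇒ 19
n=20: 20·1 10·2 5·4 4·5 2·10 1·20  φ→[8+4+4+2+1+1]=20
[q^21] φ(1)=1,φ(3)=2,φ(7)=6,φ(21)=12 ⇒ 21
d|22:{1,2,11,22}  Σφ=1+1+10+10=22
[q^23] φ(23)=22,φ(1)=1 ⇒ 23

16, 17, 18, 19, 20, 21, 22, 23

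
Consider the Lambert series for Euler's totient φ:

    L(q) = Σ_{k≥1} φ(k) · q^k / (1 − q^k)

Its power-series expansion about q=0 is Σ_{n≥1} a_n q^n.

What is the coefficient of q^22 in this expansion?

d|22:{1,2,11,22}  Σφ=1+1+10+10=22

a_22 = 22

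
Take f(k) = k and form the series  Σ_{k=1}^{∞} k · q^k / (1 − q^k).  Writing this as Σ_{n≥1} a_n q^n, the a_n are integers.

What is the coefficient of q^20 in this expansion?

a_20 = 42

d|20:{1,2,4,5,10,20}  Σf=1+2+4+5+10+20=42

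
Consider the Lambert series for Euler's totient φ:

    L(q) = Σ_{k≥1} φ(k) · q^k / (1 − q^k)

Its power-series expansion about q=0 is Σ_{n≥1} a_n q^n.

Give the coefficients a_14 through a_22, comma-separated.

n=14: 14·1 7·2 2·7 1·14  φ→[6+6+1+1]=14
n=15: 1·15 3·5 5·3 15·1  φ→[1+2+4+8]=15
[q^16] φ(16)=8,φ(8)=4,φ(4)=2,φ(2)=1,φ(1)=1 ⇒ 16
[q^17] φ(1)=1,φ(17)=16 ⇒ 17
d|18:{18,9,6,3,2,1}  Σφ=6+6+2+2+1+1=18
d|19:{19,1}  Σφ=18+1=19
[q^20] φ(1)=1,φ(2)=1,φ(4)=2,φ(5)=4,φ(10)=4,φ(20)=8 ⇒ 20
q^21  k|21↦φ(k): 1:1 3:2 7:6 21:12  a_21=21
q^22  k|22↦φ(k): 1:1 2:1 11:10 22:10  a_22=22

14, 15, 16, 17, 18, 19, 20, 21, 22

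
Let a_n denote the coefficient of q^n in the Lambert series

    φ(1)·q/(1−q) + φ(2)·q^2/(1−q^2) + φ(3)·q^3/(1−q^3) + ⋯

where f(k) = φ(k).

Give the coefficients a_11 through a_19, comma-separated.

d|11:{1,11}  Σφ=1+10=11
[q^12] φ(1)=1,φ(2)=1,φ(3)=2,φ(4)=2,φ(6)=2,φ(12)=4 ⇒ 12
d|13:{13,1}  Σφ=12+1=13
n=14: 14·1 7·2 2·7 1·14  φ→[6+6+1+1]=14
q^15  k|15↦φ(k): 15:8 5:4 3:2 1:1  a_15=15
[q^16] φ(16)=8,φ(8)=4,φ(4)=2,φ(2)=1,φ(1)=1 ⇒ 16
q^17  k|17↦φ(k): 17:16 1:1  a_17=17
n=18: 1·18 2·9 3·6 6·3 9·2 18·1  φ→[1+1+2+2+6+6]=18
[q^19] φ(1)=1,φ(19)=18 ⇒ 19

11, 12, 13, 14, 15, 16, 17, 18, 19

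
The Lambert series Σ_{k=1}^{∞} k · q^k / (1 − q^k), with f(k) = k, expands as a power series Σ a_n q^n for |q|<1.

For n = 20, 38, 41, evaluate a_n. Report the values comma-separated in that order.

42, 60, 42

[q^20] f(20)=20,f(10)=10,f(5)=5,f(4)=4,f(2)=2,f(1)=1 ⇒ 42
[q^38] f(1)=1,f(2)=2,f(19)=19,f(38)=38 ⇒ 60
[q^41] f(1)=1,f(41)=41 ⇒ 42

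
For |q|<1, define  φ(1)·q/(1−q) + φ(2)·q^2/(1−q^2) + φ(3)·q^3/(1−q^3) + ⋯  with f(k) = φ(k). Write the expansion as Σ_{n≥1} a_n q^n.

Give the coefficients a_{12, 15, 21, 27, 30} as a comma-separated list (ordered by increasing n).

n=12: 12·1 6·2 4·3 3·4 2·6 1·12  φ→[4+2+2+2+1+1]=12
d|15:{15,5,3,1}  Σφ=8+4+2+1=15
n=21: 1·21 3·7 7·3 21·1  φ→[1+2+6+12]=21
q^27  k|27↦φ(k): 1:1 3:2 9:6 27:18  a_27=27
n=30: 1·30 2·15 3·10 5·6 6·5 10·3 15·2 30·1  φ→[1+1+2+4+2+4+8+8]=30

12, 15, 21, 27, 30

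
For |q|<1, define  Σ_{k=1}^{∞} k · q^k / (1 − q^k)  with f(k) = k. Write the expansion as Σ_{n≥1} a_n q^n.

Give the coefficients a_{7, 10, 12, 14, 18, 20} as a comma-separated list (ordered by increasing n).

d|7:{7,1}  Σf=7+1=8
d|10:{10,5,2,1}  Σf=10+5+2+1=18
n=12: 1·12 2·6 3·4 4·3 6·2 12·1  f→[1+2+3+4+6+12]=28
[q^14] f(14)=14,f(7)=7,f(2)=2,f(1)=1 ⇒ 24
d|18:{18,9,6,3,2,1}  Σf=18+9+6+3+2+1=39
q^20  k|20↦f(k): 20:20 10:10 5:5 4:4 2:2 1:1  a_20=42

8, 18, 28, 24, 39, 42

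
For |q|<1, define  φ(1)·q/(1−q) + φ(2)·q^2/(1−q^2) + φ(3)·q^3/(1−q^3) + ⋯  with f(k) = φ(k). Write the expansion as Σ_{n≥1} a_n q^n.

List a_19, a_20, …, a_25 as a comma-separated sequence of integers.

[q^19] φ(19)=18,φ(1)=1 ⇒ 19
[q^20] φ(1)=1,φ(2)=1,φ(4)=2,φ(5)=4,φ(10)=4,φ(20)=8 ⇒ 20
q^21  k|21↦φ(k): 1:1 3:2 7:6 21:12  a_21=21
n=22: 22·1 11·2 2·11 1·22  φ→[10+10+1+1]=22
q^23  k|23↦φ(k): 23:22 1:1  a_23=23
q^24  k|24↦φ(k): 24:8 12:4 8:4 6:2 4:2 3:2 2:1 1:1  a_24=24
d|25:{1,5,25}  Σφ=1+4+20=25

19, 20, 21, 22, 23, 24, 25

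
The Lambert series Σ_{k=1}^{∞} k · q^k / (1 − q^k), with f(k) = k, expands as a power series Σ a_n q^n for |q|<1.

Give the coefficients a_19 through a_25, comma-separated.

q^19  k|19↦f(k): 1:1 19:19  a_19=20
q^20  k|20↦f(k): 1:1 2:2 4:4 5:5 10:10 20:20  a_20=42
q^21  k|21↦f(k): 1:1 3:3 7:7 21:21  a_21=32
n=22: 1·22 2·11 11·2 22·1  f→[1+2+11+22]=36
n=23: 1·23 23·1  f→[1+23]=24
q^24  k|24↦f(k): 1:1 2:2 3:3 4:4 6:6 8:8 12:12 24:24  a_24=60
n=25: 1·25 5·5 25·1  f→[1+5+25]=31

20, 42, 32, 36, 24, 60, 31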